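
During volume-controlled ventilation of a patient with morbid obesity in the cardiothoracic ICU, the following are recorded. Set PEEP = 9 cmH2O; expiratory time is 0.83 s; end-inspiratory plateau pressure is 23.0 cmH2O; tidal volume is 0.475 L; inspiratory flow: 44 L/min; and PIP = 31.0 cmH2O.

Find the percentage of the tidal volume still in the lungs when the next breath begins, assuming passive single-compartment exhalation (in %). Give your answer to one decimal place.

Flow: 44 L/min ÷ 60 = 0.7333 L/s.
R = (PIP − Pplat)/V̇ = (31.0 − 23.0) / 0.7333 = 8.0/0.7333 = 10.91 cmH2O·s/L.
C = Vt/(Pplat − PEEP) = 475.0 / (23.0 − 9) = 475.0/14.0 = 33.929 mL/cmH2O.
τ = R × C = 10.91 × 0.03393 L/cmH2O = 0.3702 s.
Fraction remaining at end-expiration = e^(−Te/τ) = e^(−0.83/0.3702) = 0.1062 → 10.62%.

10.6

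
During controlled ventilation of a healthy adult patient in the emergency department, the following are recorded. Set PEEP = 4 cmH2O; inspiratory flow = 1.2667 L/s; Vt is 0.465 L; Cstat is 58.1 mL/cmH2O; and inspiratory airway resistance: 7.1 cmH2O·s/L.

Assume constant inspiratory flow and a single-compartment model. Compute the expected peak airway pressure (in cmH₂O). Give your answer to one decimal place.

Equation of motion (constant flow): PIP = Vt/C + R·V̇ + PEEP.
PIP = 465/58.1 + 7.1×1.2667 + 4 = 8.003 + 8.994 + 4 = 20.997 cmH2O.

21.0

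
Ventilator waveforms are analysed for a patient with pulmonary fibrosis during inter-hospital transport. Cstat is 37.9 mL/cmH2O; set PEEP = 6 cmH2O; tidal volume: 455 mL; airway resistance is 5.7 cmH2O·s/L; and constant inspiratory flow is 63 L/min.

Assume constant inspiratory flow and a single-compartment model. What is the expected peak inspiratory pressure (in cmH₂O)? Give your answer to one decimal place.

24.0

Flow: 63 L/min ÷ 60 = 1.05 L/s.
Equation of motion (constant flow): PIP = Vt/C + R·V̇ + PEEP.
PIP = 455/37.9 + 5.7×1.05 + 6 = 12.005 + 5.985 + 6 = 23.99 cmH2O.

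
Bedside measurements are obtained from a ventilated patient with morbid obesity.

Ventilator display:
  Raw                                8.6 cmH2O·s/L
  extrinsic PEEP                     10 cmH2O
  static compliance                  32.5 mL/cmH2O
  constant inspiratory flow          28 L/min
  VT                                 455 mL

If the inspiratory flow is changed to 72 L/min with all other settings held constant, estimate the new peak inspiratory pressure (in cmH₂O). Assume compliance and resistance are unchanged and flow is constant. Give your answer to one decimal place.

34.3

Flow: 28 L/min ÷ 60 = 0.4667 L/s.
New flow: 72 L/min ÷ 60 = 1.2 L/s.
PIP = Vt/C + R·V̇ + PEEP (constant-flow equation of motion).
Only the resistive term changes: ΔPIP = R × ΔV̇ = 8.6 × (1.2 − 0.4667) = 8.6 × 0.7333 = 6.306 cmH2O.
Original PIP = 455/32.5 + 8.6×0.4667 + 10 = 28.014 cmH2O; new PIP = 28.014 + (6.306) = 34.32 cmH2O.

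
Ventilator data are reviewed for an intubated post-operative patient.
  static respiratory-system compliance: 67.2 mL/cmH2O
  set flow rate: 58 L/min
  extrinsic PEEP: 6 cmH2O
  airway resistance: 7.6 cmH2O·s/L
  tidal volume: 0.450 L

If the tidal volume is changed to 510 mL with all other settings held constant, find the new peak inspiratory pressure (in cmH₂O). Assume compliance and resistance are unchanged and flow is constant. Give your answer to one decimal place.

20.9

Flow: 58 L/min ÷ 60 = 0.9667 L/s.
PIP = Vt/C + R·V̇ + PEEP (constant-flow equation of motion).
Only the elastic term changes: ΔPIP = ΔVt / C = (510 − 450) / 67.2 = 0.8929 cmH2O.
Original PIP = 450/67.2 + 7.6×0.9667 + 6 = 20.043 cmH2O; new PIP = 20.043 + (0.8929) = 20.936 cmH2O.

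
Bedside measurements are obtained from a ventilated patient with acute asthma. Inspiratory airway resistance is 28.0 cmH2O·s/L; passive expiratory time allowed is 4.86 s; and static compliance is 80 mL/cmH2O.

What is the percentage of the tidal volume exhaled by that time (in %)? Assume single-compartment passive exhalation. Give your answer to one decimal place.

88.6

τ = R × C = 28.0 × 80 mL/cmH2O = 28.0 × 0.080 L/cmH2O = 2.24 s.
Passive exhalation: V(t)/V₀ = e^(−t/τ) = e^(−4.86/2.24) = 0.1142.
Fraction exhaled = 1 − 0.1142 = 0.8858 → 88.58%.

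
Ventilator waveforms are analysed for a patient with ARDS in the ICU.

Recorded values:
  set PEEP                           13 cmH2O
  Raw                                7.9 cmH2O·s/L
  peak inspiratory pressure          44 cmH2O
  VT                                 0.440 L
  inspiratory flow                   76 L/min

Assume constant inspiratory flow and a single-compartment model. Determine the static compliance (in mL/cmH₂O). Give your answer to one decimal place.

Flow: 76 L/min ÷ 60 = 1.2667 L/s.
Equation of motion (constant flow): PIP = Vt/C + R·V̇ + PEEP.
Vt/C = PIP − R·V̇ − PEEP = 44 − 7.9×1.2667 − 13 = 44 − 10.007 − 13 = 20.993 cmH2O.
C = Vt / 20.993 = 440 / 20.993 = 20.959 mL/cmH2O.

21.0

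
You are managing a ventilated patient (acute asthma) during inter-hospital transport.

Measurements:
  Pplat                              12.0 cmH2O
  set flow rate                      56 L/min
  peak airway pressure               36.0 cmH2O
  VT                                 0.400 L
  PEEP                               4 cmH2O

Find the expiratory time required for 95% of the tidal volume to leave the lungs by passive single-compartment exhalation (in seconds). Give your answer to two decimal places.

Flow: 56 L/min ÷ 60 = 0.9333 L/s.
R = (PIP − Pplat)/V̇ = (36.0 − 12.0) / 0.9333 = 24.0/0.9333 = 25.715 cmH2O·s/L.
C = Vt/(Pplat − PEEP) = 400.0 / (12.0 − 4) = 400.0/8.0 = 50.0 mL/cmH2O.
τ = R × C = 25.715 × 0.05 L/cmH2O = 1.286 s.
t = −τ·ln(1 − 0.95) = −1.286·ln(0.05) = 3.853 s.

3.85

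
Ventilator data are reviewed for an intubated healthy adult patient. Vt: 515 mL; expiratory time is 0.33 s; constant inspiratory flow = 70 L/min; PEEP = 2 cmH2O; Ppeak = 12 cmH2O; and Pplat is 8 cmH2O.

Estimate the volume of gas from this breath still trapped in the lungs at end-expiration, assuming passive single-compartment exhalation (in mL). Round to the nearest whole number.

168

Flow: 70 L/min ÷ 60 = 1.1667 L/s.
R = (PIP − Pplat)/V̇ = (12 − 8) / 1.1667 = 4.0/1.1667 = 3.428 cmH2O·s/L.
C = Vt/(Pplat − PEEP) = 515.0 / (8 − 2) = 515.0/6.0 = 85.833 mL/cmH2O.
τ = R × C = 3.428 × 0.08583 L/cmH2O = 0.2942 s.
Fraction remaining = e^(−Te/τ) = e^(−0.33/0.2942) = 0.3257.
Trapped volume = 515.0 × 0.3257 = 167.74 mL.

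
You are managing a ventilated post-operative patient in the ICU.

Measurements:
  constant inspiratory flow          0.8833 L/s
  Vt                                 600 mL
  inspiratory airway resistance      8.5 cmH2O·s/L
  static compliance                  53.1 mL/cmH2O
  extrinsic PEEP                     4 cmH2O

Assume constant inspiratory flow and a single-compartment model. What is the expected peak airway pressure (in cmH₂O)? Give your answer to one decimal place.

22.8

Equation of motion (constant flow): PIP = Vt/C + R·V̇ + PEEP.
PIP = 600/53.1 + 8.5×0.8833 + 4 = 11.299 + 7.508 + 4 = 22.807 cmH2O.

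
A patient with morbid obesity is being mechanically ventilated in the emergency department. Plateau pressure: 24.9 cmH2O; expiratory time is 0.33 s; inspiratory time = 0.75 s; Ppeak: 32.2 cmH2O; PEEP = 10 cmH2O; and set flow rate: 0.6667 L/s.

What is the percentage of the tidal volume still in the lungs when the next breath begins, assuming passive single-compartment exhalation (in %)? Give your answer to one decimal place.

Vt = flow × Ti = 0.6667 L/s × 0.75 s × 1000 mL/L = 500.03 mL.
R = (PIP − Pplat)/V̇ = (32.2 − 24.9) / 0.6667 = 7.3/0.6667 = 10.949 cmH2O·s/L.
C = Vt/(Pplat − PEEP) = 500.03 / (24.9 − 10) = 500.03/14.9 = 33.559 mL/cmH2O.
τ = R × C = 10.949 × 0.03356 L/cmH2O = 0.3674 s.
Fraction remaining at end-expiration = e^(−Te/τ) = e^(−0.33/0.3674) = 0.4073 → 40.73%.

40.7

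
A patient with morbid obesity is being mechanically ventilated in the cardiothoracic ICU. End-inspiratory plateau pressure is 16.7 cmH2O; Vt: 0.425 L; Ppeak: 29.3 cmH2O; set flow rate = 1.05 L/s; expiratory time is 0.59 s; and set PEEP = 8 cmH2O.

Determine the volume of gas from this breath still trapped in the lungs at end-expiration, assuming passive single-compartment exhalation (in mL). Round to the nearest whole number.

155

R = (PIP − Pplat)/V̇ = (29.3 − 16.7) / 1.05 = 12.6/1.05 = 12.0 cmH2O·s/L.
C = Vt/(Pplat − PEEP) = 425.0 / (16.7 − 8) = 425.0/8.7 = 48.851 mL/cmH2O.
τ = R × C = 12.0 × 0.04885 L/cmH2O = 0.5862 s.
Fraction remaining = e^(−Te/τ) = e^(−0.59/0.5862) = 0.3655.
Trapped volume = 425.0 × 0.3655 = 155.34 mL.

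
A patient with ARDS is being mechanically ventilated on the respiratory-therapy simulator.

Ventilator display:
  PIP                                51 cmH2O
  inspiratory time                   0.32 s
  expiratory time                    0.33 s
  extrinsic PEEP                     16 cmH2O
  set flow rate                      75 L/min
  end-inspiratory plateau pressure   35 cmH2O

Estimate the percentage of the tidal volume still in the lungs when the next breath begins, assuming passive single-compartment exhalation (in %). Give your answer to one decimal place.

Flow: 75 L/min ÷ 60 = 1.25 L/s.
Vt = flow × Ti = 1.25 L/s × 0.32 s × 1000 mL/L = 400.0 mL.
R = (PIP − Pplat)/V̇ = (51 − 35) / 1.25 = 16.0/1.25 = 12.8 cmH2O·s/L.
C = Vt/(Pplat − PEEP) = 400.0 / (35 − 16) = 400.0/19.0 = 21.053 mL/cmH2O.
τ = R × C = 12.8 × 0.02105 L/cmH2O = 0.2694 s.
Fraction remaining at end-expiration = e^(−Te/τ) = e^(−0.33/0.2694) = 0.2938 → 29.38%.

29.4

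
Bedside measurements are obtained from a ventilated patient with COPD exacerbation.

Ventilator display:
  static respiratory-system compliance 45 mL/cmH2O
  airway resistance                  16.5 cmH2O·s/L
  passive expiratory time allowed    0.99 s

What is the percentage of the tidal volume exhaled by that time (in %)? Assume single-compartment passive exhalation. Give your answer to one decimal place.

τ = R × C = 16.5 × 45 mL/cmH2O = 16.5 × 0.045 L/cmH2O = 0.7425 s.
Passive exhalation: V(t)/V₀ = e^(−t/τ) = e^(−0.99/0.7425) = 0.2636.
Fraction exhaled = 1 − 0.2636 = 0.7364 → 73.64%.

73.6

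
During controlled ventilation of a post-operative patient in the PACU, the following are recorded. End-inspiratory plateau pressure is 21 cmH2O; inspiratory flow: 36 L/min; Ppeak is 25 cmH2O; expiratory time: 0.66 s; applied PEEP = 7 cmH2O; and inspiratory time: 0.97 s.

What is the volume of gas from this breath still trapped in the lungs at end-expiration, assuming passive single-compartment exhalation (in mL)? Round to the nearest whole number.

Flow: 36 L/min ÷ 60 = 0.6 L/s.
Vt = flow × Ti = 0.6 L/s × 0.97 s × 1000 mL/L = 582.0 mL.
R = (PIP − Pplat)/V̇ = (25 − 21) / 0.6 = 4.0/0.6 = 6.667 cmH2O·s/L.
C = Vt/(Pplat − PEEP) = 582.0 / (21 − 7) = 582.0/14.0 = 41.571 mL/cmH2O.
τ = R × C = 6.667 × 0.04157 L/cmH2O = 0.2771 s.
Fraction remaining = e^(−Te/τ) = e^(−0.66/0.2771) = 0.09238.
Trapped volume = 582.0 × 0.09238 = 53.765 mL.

54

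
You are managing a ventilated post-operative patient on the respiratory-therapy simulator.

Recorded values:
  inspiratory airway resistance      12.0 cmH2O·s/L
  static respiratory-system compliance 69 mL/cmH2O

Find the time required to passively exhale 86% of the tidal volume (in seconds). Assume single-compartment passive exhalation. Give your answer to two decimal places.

τ = R × C = 12.0 × 69 mL/cmH2O = 12.0 × 0.069 L/cmH2O = 0.828 s.
Exhaled fraction f = 1 − e^(−t/τ) → t = −τ·ln(1 − f) = −0.828·ln(0.14) = 1.628 s.

1.63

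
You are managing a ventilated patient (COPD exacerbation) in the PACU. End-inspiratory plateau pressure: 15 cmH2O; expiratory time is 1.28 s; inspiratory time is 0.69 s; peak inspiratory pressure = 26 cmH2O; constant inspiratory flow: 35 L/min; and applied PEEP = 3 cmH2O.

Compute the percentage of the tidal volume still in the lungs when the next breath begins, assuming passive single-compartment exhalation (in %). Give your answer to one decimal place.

13.2

Flow: 35 L/min ÷ 60 = 0.5833 L/s.
Vt = flow × Ti = 0.5833 L/s × 0.69 s × 1000 mL/L = 402.48 mL.
R = (PIP − Pplat)/V̇ = (26 − 15) / 0.5833 = 11.0/0.5833 = 18.858 cmH2O·s/L.
C = Vt/(Pplat − PEEP) = 402.48 / (15 − 3) = 402.48/12.0 = 33.54 mL/cmH2O.
τ = R × C = 18.858 × 0.03354 L/cmH2O = 0.6325 s.
Fraction remaining at end-expiration = e^(−Te/τ) = e^(−1.28/0.6325) = 0.1322 → 13.22%.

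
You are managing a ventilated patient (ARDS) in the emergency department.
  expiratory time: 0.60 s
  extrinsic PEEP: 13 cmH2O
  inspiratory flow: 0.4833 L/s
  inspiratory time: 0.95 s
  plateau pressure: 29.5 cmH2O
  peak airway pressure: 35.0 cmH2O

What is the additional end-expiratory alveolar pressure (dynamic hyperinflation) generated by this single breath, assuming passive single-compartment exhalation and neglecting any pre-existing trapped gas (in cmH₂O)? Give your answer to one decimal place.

Vt = flow × Ti = 0.4833 L/s × 0.95 s × 1000 mL/L = 459.14 mL.
R = (PIP − Pplat)/V̇ = (35.0 − 29.5) / 0.4833 = 5.5/0.4833 = 11.38 cmH2O·s/L.
C = Vt/(Pplat − PEEP) = 459.14 / (29.5 − 13) = 459.14/16.5 = 27.827 mL/cmH2O.
τ = R × C = 11.38 × 0.02783 L/cmH2O = 0.3167 s.
Fraction remaining = e^(−Te/τ) = e^(−0.60/0.3167) = 0.1504; trapped volume = 459.14 × 0.1504 = 69.055 mL.
Additional alveolar pressure from trapping ≈ V_trapped / C = 69.055 / 27.827 = 2.482 cmH2O.

2.5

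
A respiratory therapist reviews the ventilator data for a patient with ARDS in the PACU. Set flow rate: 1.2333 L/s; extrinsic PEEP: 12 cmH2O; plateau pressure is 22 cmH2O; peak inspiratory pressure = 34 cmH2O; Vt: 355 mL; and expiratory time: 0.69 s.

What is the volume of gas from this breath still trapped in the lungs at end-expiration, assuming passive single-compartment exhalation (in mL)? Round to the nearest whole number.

48

R = (PIP − Pplat)/V̇ = (34 − 22) / 1.2333 = 12.0/1.2333 = 9.73 cmH2O·s/L.
C = Vt/(Pplat − PEEP) = 355.0 / (22 − 12) = 355.0/10.0 = 35.5 mL/cmH2O.
τ = R × C = 9.73 × 0.0355 L/cmH2O = 0.3454 s.
Fraction remaining = e^(−Te/τ) = e^(−0.69/0.3454) = 0.1356.
Trapped volume = 355.0 × 0.1356 = 48.138 mL.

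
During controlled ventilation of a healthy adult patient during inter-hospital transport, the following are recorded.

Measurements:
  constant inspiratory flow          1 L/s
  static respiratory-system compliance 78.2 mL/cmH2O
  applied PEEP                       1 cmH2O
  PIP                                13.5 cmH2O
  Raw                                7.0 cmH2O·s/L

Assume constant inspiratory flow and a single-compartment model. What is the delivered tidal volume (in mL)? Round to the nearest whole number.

Equation of motion (constant flow): PIP = Vt/C + R·V̇ + PEEP.
Vt/C = PIP − R·V̇ − PEEP = 13.5 − 7.0 − 1 = 5.5 cmH2O.
Vt = C × 5.5 = 78.2 × 5.5 = 430.1 mL.

430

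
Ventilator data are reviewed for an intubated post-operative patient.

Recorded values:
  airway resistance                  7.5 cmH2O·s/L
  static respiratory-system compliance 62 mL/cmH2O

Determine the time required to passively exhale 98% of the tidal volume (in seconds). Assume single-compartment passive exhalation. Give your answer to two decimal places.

1.82

τ = R × C = 7.5 × 62 mL/cmH2O = 7.5 × 0.062 L/cmH2O = 0.465 s.
Exhaled fraction f = 1 − e^(−t/τ) → t = −τ·ln(1 − f) = −0.465·ln(0.02) = 1.819 s.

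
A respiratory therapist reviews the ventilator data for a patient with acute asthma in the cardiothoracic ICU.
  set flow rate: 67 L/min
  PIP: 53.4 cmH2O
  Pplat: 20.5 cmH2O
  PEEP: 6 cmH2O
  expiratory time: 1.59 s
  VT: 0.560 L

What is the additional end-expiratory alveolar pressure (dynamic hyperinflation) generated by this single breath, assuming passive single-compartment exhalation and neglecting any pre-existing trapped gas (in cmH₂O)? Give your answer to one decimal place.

3.6

Flow: 67 L/min ÷ 60 = 1.1167 L/s.
R = (PIP − Pplat)/V̇ = (53.4 − 20.5) / 1.1167 = 32.9/1.1167 = 29.462 cmH2O·s/L.
C = Vt/(Pplat − PEEP) = 560.0 / (20.5 − 6) = 560.0/14.5 = 38.621 mL/cmH2O.
τ = R × C = 29.462 × 0.03862 L/cmH2O = 1.138 s.
Fraction remaining = e^(−Te/τ) = e^(−1.59/1.138) = 0.2473; trapped volume = 560.0 × 0.2473 = 138.49 mL.
Additional alveolar pressure from trapping ≈ V_trapped / C = 138.49 / 38.621 = 3.586 cmH2O.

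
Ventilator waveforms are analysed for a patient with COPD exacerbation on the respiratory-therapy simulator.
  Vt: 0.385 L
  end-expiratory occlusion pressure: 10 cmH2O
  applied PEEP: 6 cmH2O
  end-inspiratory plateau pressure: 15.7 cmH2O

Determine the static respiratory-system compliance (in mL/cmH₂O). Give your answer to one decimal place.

67.5

End-expiratory occlusion gives total PEEP = 10 cmH2O (intrinsic PEEP = 10 − 6 = 4). Use total PEEP for the elastic gradient.
Cstat = Vt / (Pplat − PEEPtotal) = 385 / (15.7 − 10) = 385 / 5.7 = 67.544 mL/cmH2O.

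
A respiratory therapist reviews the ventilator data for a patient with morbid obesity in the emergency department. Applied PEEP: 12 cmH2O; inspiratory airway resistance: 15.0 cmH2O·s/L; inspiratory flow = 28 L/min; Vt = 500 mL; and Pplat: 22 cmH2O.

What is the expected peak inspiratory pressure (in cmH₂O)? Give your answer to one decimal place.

29.0

Flow: 28 L/min ÷ 60 = 0.4667 L/s.
PIP = Pplat + Raw × flow = 22 + 15.0 × 0.4667 = 22 + 7.001 = 29.001 cmH2O.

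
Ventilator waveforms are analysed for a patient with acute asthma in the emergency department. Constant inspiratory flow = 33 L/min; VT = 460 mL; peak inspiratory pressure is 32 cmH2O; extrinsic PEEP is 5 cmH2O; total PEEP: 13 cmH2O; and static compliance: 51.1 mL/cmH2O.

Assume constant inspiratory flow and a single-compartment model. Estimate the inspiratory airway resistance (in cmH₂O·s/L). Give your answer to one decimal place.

18.2

Flow: 33 L/min ÷ 60 = 0.55 L/s.
Total PEEP = 13 cmH2O (set 5 + intrinsic 8); this is the baseline alveolar pressure.
Equation of motion (constant flow): PIP = Vt/C + R·V̇ + PEEP.
R·V̇ = PIP − Vt/C − PEEP = 32 − 460/51.1 − 13 = 32 − 9.002 − 13 = 9.998 cmH2O.
R = 9.998 / 0.55 = 18.178 cmH2O·s/L.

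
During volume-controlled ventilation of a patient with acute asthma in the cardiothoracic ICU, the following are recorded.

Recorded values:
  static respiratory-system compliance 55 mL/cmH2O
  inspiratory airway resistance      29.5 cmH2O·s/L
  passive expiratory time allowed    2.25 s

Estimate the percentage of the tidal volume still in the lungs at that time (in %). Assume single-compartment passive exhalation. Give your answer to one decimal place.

25.0

τ = R × C = 29.5 × 55 mL/cmH2O = 29.5 × 0.055 L/cmH2O = 1.623 s.
Passive exhalation: V(t)/V₀ = e^(−t/τ) = e^(−2.25/1.623) = 0.25.
Fraction remaining = 0.25 → 25.0%.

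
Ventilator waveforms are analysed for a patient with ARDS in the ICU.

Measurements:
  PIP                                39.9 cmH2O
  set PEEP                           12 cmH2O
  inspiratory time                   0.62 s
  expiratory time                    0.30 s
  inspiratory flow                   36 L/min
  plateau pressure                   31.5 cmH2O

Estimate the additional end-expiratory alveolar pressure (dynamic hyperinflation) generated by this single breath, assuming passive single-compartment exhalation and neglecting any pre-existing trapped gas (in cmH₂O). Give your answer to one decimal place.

Flow: 36 L/min ÷ 60 = 0.6 L/s.
Vt = flow × Ti = 0.6 L/s × 0.62 s × 1000 mL/L = 372.0 mL.
R = (PIP − Pplat)/V̇ = (39.9 − 31.5) / 0.6 = 8.4/0.6 = 14.0 cmH2O·s/L.
C = Vt/(Pplat − PEEP) = 372.0 / (31.5 − 12) = 372.0/19.5 = 19.077 mL/cmH2O.
τ = R × C = 14.0 × 0.01908 L/cmH2O = 0.2671 s.
Fraction remaining = e^(−Te/τ) = e^(−0.30/0.2671) = 0.3252; trapped volume = 372.0 × 0.3252 = 120.97 mL.
Additional alveolar pressure from trapping ≈ V_trapped / C = 120.97 / 19.077 = 6.341 cmH2O.

6.3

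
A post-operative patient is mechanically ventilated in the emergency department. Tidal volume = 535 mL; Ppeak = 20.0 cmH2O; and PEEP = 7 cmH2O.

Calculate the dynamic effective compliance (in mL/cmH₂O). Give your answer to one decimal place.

41.2

Dynamic compliance = Vt / (PIP − PEEP) = 535 / (20.0 − 7) = 535 / 13.0 = 41.154 mL/cmH2O.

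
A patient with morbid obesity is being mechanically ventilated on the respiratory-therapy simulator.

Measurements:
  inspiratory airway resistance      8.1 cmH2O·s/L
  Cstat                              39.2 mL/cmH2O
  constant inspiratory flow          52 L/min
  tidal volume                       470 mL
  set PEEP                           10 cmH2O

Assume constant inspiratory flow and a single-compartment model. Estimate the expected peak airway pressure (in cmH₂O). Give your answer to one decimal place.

Flow: 52 L/min ÷ 60 = 0.8667 L/s.
Equation of motion (constant flow): PIP = Vt/C + R·V̇ + PEEP.
PIP = 470/39.2 + 8.1×0.8667 + 10 = 11.99 + 7.02 + 10 = 29.01 cmH2O.

29.0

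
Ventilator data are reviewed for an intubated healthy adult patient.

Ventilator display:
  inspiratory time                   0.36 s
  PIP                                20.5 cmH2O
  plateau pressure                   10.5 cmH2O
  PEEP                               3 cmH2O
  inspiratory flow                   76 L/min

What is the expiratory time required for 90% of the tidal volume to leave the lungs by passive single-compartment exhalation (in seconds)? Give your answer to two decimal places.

Flow: 76 L/min ÷ 60 = 1.2667 L/s.
Vt = flow × Ti = 1.2667 L/s × 0.36 s × 1000 mL/L = 456.01 mL.
R = (PIP − Pplat)/V̇ = (20.5 − 10.5) / 1.2667 = 10.0/1.2667 = 7.895 cmH2O·s/L.
C = Vt/(Pplat − PEEP) = 456.01 / (10.5 − 3) = 456.01/7.5 = 60.801 mL/cmH2O.
τ = R × C = 7.895 × 0.0608 L/cmH2O = 0.48 s.
t = −τ·ln(1 − 0.90) = −0.48·ln(0.1) = 1.105 s.

1.11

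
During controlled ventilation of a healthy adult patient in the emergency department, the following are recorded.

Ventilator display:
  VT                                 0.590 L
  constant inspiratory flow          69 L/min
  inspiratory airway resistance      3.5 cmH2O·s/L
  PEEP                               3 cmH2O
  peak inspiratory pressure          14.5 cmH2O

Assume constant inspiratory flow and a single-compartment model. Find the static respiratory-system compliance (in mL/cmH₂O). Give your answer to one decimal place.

78.9

Flow: 69 L/min ÷ 60 = 1.15 L/s.
Equation of motion (constant flow): PIP = Vt/C + R·V̇ + PEEP.
Vt/C = PIP − R·V̇ − PEEP = 14.5 − 3.5×1.15 − 3 = 14.5 − 4.025 − 3 = 7.475 cmH2O.
C = Vt / 7.475 = 590 / 7.475 = 78.93 mL/cmH2O.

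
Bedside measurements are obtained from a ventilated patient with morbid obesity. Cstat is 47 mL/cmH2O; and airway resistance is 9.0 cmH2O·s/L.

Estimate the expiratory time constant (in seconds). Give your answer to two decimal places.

τ = R × C = 9.0 × 47 mL/cmH2O = 9.0 × 0.047 L/cmH2O = 0.423 s.

0.42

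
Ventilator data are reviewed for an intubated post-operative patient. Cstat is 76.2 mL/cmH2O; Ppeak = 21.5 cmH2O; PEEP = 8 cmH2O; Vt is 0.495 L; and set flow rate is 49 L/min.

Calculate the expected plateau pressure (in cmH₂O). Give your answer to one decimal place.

Pplat = PEEP + Vt / Cstat = 8 + 495 / 76.2 = 8 + 6.496 = 14.496 cmH2O.

14.5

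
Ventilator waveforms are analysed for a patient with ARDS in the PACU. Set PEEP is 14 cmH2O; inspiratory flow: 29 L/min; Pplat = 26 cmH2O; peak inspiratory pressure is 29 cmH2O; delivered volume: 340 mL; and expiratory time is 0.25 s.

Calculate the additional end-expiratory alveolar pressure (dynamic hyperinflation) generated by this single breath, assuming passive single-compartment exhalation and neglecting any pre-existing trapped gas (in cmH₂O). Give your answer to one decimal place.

Flow: 29 L/min ÷ 60 = 0.4833 L/s.
R = (PIP − Pplat)/V̇ = (29 − 26) / 0.4833 = 3.0/0.4833 = 6.207 cmH2O·s/L.
C = Vt/(Pplat − PEEP) = 340.0 / (26 − 14) = 340.0/12.0 = 28.333 mL/cmH2O.
τ = R × C = 6.207 × 0.02833 L/cmH2O = 0.1758 s.
Fraction remaining = e^(−Te/τ) = e^(−0.25/0.1758) = 0.2412; trapped volume = 340.0 × 0.2412 = 82.008 mL.
Additional alveolar pressure from trapping ≈ V_trapped / C = 82.008 / 28.333 = 2.894 cmH2O.

2.9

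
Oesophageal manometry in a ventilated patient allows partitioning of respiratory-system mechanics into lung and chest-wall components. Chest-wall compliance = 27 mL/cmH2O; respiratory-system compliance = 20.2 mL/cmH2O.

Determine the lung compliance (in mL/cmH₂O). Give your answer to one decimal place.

80.2

1/CL = 1/Crs − 1/Ccw.
1/CL = 1/20.2 − 1/27 = 0.01247.
CL = 80.192 mL/cmH2O.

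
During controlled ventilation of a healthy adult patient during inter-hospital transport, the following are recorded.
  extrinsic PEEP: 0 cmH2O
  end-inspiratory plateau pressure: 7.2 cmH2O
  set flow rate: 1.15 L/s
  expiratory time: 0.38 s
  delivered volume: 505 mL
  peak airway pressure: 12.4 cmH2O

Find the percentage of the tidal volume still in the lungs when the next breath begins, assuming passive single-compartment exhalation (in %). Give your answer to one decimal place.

R = (PIP − Pplat)/V̇ = (12.4 − 7.2) / 1.15 = 5.2/1.15 = 4.522 cmH2O·s/L.
C = Vt/(Pplat − PEEP) = 505.0 / (7.2 − 0) = 505.0/7.2 = 70.139 mL/cmH2O.
τ = R × C = 4.522 × 0.07014 L/cmH2O = 0.3172 s.
Fraction remaining at end-expiration = e^(−Te/τ) = e^(−0.38/0.3172) = 0.3018 → 30.18%.

30.2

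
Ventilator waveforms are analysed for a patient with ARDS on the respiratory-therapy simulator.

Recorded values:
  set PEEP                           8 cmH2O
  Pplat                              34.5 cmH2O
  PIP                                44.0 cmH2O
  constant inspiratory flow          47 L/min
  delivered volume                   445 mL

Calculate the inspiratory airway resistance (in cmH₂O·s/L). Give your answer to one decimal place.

Flow: 47 L/min ÷ 60 = 0.7833 L/s.
Raw = (PIP − Pplat) / flow = (44.0 − 34.5) / 0.7833 = 9.5 / 0.7833 = 12.128 cmH2O·s/L.

12.1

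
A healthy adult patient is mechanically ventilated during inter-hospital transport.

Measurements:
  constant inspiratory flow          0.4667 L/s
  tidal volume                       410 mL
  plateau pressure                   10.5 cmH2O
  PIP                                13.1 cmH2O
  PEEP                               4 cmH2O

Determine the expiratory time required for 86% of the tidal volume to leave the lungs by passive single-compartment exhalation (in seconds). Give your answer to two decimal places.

R = (PIP − Pplat)/V̇ = (13.1 − 10.5) / 0.4667 = 2.6/0.4667 = 5.571 cmH2O·s/L.
C = Vt/(Pplat − PEEP) = 410.0 / (10.5 − 4) = 410.0/6.5 = 63.077 mL/cmH2O.
τ = R × C = 5.571 × 0.06308 L/cmH2O = 0.3514 s.
t = −τ·ln(1 − 0.86) = −0.3514·ln(0.14) = 0.6909 s.

0.69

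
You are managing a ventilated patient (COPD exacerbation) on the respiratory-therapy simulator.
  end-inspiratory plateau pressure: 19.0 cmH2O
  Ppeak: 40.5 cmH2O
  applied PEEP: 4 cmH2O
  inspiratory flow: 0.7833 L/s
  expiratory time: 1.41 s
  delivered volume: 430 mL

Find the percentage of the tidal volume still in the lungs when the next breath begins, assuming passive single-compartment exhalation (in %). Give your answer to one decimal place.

16.7

R = (PIP − Pplat)/V̇ = (40.5 − 19.0) / 0.7833 = 21.5/0.7833 = 27.448 cmH2O·s/L.
C = Vt/(Pplat − PEEP) = 430.0 / (19.0 − 4) = 430.0/15.0 = 28.667 mL/cmH2O.
τ = R × C = 27.448 × 0.02867 L/cmH2O = 0.7869 s.
Fraction remaining at end-expiration = e^(−Te/τ) = e^(−1.41/0.7869) = 0.1667 → 16.67%.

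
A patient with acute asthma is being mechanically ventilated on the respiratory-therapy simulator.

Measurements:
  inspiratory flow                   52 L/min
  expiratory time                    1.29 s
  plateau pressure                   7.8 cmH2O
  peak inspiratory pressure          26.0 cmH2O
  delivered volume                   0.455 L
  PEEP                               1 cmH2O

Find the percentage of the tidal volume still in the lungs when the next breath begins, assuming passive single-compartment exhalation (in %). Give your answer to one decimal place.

39.9

Flow: 52 L/min ÷ 60 = 0.8667 L/s.
R = (PIP − Pplat)/V̇ = (26.0 − 7.8) / 0.8667 = 18.2/0.8667 = 20.999 cmH2O·s/L.
C = Vt/(Pplat − PEEP) = 455.0 / (7.8 − 1) = 455.0/6.8 = 66.912 mL/cmH2O.
τ = R × C = 20.999 × 0.06691 L/cmH2O = 1.405 s.
Fraction remaining at end-expiration = e^(−Te/τ) = e^(−1.29/1.405) = 0.3993 → 39.93%.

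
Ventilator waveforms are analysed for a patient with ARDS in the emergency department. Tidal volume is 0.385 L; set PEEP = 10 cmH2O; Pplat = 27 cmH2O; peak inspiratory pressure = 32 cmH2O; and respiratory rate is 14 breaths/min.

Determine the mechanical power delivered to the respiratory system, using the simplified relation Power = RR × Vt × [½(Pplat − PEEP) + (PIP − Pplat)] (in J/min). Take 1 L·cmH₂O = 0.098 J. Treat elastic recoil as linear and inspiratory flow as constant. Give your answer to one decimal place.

Per-breath work = Vt × [½(Pplat−PEEP) + (PIP−Pplat)] = 0.385 × [0.5×17.0 + 5.0] = 0.385 × 13.5 = 5.198 L·cmH2O.
Power = 14 × 5.198 = 72.772 L·cmH2O/min.
× 0.098 J/(L·cmH2O) → 7.132 J/min.

7.1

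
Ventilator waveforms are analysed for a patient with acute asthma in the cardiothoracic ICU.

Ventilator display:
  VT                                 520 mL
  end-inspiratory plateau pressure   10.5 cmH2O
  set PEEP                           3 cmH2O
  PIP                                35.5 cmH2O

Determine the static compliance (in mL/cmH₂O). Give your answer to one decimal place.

69.3

Cstat = Vt / (Pplat − PEEP) = 520 / (10.5 − 3) = 520 / 7.5 = 69.333 mL/cmH2O.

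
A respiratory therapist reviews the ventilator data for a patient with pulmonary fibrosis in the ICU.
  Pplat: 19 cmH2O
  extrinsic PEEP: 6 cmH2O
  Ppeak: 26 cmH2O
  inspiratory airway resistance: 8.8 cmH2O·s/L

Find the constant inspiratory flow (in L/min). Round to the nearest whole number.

flow = (PIP − Pplat) / Raw = (26 − 19) / 8.8 = 0.7955 L/s × 60 = 47.73 L/min.

48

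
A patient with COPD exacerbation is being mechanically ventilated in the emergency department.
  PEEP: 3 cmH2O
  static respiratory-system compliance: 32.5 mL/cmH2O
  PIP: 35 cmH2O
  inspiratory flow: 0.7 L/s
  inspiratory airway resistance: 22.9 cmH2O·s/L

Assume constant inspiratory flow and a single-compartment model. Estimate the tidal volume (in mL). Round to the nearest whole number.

Equation of motion (constant flow): PIP = Vt/C + R·V̇ + PEEP.
Vt/C = PIP − R·V̇ − PEEP = 35 − 16.03 − 3 = 15.97 cmH2O.
Vt = C × 15.97 = 32.5 × 15.97 = 519.03 mL.

519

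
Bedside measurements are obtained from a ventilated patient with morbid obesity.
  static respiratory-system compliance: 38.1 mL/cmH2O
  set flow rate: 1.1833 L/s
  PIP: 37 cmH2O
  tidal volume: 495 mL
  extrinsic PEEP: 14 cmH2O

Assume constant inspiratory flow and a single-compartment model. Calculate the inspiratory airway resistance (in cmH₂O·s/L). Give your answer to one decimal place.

Equation of motion (constant flow): PIP = Vt/C + R·V̇ + PEEP.
R·V̇ = PIP − Vt/C − PEEP = 37 − 495/38.1 − 14 = 37 − 12.992 − 14 = 10.008 cmH2O.
R = 10.008 / 1.1833 = 8.458 cmH2O·s/L.

8.5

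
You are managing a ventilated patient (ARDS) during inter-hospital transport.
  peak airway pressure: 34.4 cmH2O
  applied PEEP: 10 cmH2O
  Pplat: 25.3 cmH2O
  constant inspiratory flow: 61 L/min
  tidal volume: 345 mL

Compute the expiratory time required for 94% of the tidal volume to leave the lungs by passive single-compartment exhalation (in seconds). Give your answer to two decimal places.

Flow: 61 L/min ÷ 60 = 1.0167 L/s.
R = (PIP − Pplat)/V̇ = (34.4 − 25.3) / 1.0167 = 9.1/1.0167 = 8.951 cmH2O·s/L.
C = Vt/(Pplat − PEEP) = 345.0 / (25.3 − 10) = 345.0/15.3 = 22.549 mL/cmH2O.
τ = R × C = 8.951 × 0.02255 L/cmH2O = 0.2018 s.
t = −τ·ln(1 − 0.94) = −0.2018·ln(0.06) = 0.5677 s.

0.57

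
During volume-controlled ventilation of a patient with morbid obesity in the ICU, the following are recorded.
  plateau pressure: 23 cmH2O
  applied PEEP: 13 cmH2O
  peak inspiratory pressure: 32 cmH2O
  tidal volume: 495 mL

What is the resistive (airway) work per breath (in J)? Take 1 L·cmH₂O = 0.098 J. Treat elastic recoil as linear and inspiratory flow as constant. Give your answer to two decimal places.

0.44

With constant inspiratory flow the resistive pressure is constant at PIP − Pplat = 32 − 23 = 9.0 cmH2O, so resistive work = 9.0 × 0.495 = 4.455 L·cmH2O.
× 0.098 J/(L·cmH2O) → 0.4366 J.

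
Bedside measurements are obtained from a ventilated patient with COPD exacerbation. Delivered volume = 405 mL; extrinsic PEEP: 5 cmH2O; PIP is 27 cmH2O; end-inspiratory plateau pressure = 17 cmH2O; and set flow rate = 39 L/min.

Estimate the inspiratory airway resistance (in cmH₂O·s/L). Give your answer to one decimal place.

Flow: 39 L/min ÷ 60 = 0.65 L/s.
Raw = (PIP − Pplat) / flow = (27 − 17) / 0.65 = 10.0 / 0.65 = 15.385 cmH2O·s/L.

15.4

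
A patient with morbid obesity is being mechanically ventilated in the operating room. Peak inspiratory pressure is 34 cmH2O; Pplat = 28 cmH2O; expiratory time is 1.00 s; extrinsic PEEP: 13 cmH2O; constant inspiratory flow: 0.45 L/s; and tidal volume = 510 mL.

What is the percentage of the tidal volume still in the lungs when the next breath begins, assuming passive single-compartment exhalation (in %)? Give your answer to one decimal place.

R = (PIP − Pplat)/V̇ = (34 − 28) / 0.45 = 6.0/0.45 = 13.333 cmH2O·s/L.
C = Vt/(Pplat − PEEP) = 510.0 / (28 − 13) = 510.0/15.0 = 34.0 mL/cmH2O.
τ = R × C = 13.333 × 0.034 L/cmH2O = 0.4533 s.
Fraction remaining at end-expiration = e^(−Te/τ) = e^(−1.00/0.4533) = 0.1101 → 11.01%.

11.0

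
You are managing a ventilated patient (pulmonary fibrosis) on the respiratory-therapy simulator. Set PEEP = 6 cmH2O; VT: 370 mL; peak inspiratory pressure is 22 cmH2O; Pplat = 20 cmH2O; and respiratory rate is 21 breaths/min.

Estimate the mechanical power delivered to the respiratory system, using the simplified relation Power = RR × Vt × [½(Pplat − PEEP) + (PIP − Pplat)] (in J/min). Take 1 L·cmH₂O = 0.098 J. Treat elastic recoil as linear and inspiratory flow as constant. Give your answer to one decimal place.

Per-breath work = Vt × [½(Pplat−PEEP) + (PIP−Pplat)] = 0.370 × [0.5×14.0 + 2.0] = 0.370 × 9.0 = 3.33 L·cmH2O.
Power = 21 × 3.33 = 69.93 L·cmH2O/min.
× 0.098 J/(L·cmH2O) → 6.853 J/min.

6.9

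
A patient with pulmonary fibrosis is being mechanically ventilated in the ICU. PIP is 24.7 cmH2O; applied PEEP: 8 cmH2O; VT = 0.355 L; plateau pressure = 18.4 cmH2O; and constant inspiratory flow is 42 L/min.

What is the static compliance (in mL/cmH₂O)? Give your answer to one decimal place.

34.1

Cstat = Vt / (Pplat − PEEP) = 355 / (18.4 − 8) = 355 / 10.4 = 34.135 mL/cmH2O.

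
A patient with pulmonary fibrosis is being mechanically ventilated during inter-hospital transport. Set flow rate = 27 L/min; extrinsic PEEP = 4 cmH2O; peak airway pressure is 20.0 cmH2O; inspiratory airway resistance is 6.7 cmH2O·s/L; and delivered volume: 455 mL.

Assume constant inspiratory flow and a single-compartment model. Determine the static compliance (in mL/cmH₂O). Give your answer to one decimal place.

Flow: 27 L/min ÷ 60 = 0.45 L/s.
Equation of motion (constant flow): PIP = Vt/C + R·V̇ + PEEP.
Vt/C = PIP − R·V̇ − PEEP = 20.0 − 6.7×0.45 − 4 = 20.0 − 3.015 − 4 = 12.985 cmH2O.
C = Vt / 12.985 = 455 / 12.985 = 35.04 mL/cmH2O.

35.0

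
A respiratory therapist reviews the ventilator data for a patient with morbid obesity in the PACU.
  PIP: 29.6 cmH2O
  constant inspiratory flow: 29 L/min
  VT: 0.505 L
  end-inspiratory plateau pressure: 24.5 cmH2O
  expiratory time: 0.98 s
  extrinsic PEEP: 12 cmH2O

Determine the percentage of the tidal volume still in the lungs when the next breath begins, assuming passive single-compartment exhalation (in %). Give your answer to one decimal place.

10.0

Flow: 29 L/min ÷ 60 = 0.4833 L/s.
R = (PIP − Pplat)/V̇ = (29.6 − 24.5) / 0.4833 = 5.1/0.4833 = 10.552 cmH2O·s/L.
C = Vt/(Pplat − PEEP) = 505.0 / (24.5 − 12) = 505.0/12.5 = 40.4 mL/cmH2O.
τ = R × C = 10.552 × 0.0404 L/cmH2O = 0.4263 s.
Fraction remaining at end-expiration = e^(−Te/τ) = e^(−0.98/0.4263) = 0.1004 → 10.04%.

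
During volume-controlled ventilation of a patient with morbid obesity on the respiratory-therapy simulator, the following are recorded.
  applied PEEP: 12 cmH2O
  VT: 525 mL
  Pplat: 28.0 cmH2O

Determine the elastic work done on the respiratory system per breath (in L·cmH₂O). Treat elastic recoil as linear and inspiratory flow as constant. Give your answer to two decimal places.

Elastic work ≈ ½ × (Pplat − PEEP) × Vt = 0.5 × (28.0 − 12) × 0.525 L = 0.5 × 16.0 × 0.525 = 4.2 L·cmH2O.

4.20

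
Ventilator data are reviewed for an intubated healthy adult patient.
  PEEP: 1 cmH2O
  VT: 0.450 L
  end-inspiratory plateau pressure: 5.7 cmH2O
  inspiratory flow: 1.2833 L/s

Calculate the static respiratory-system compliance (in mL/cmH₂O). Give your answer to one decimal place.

Cstat = Vt / (Pplat − PEEP) = 450 / (5.7 − 1) = 450 / 4.7 = 95.745 mL/cmH2O.

95.7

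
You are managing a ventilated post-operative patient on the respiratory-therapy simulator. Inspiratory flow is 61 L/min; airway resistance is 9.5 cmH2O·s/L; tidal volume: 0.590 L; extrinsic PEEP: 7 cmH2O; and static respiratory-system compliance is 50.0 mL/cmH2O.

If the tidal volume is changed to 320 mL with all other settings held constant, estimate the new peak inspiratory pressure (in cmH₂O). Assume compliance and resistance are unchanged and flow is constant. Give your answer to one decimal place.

23.1

Flow: 61 L/min ÷ 60 = 1.0167 L/s.
PIP = Vt/C + R·V̇ + PEEP (constant-flow equation of motion).
Only the elastic term changes: ΔPIP = ΔVt / C = (320 − 590) / 50.0 = -5.4 cmH2O.
Original PIP = 590/50.0 + 9.5×1.0167 + 7 = 28.459 cmH2O; new PIP = 28.459 + (-5.4) = 23.059 cmH2O.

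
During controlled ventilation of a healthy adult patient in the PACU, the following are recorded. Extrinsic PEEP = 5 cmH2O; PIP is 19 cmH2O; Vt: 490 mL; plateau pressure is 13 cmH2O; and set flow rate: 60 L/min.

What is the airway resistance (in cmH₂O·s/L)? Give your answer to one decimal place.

6.0

Flow: 60 L/min ÷ 60 = 1 L/s.
Raw = (PIP − Pplat) / flow = (19 − 13) / 1 = 6.0 / 1 = 6.0 cmH2O·s/L.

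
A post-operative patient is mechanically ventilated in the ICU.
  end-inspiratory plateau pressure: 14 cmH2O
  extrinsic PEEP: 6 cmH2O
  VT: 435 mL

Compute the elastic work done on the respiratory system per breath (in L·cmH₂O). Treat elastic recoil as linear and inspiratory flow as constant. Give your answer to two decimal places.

Elastic work ≈ ½ × (Pplat − PEEP) × Vt = 0.5 × (14 − 6) × 0.435 L = 0.5 × 8.0 × 0.435 = 1.74 L·cmH2O.

1.74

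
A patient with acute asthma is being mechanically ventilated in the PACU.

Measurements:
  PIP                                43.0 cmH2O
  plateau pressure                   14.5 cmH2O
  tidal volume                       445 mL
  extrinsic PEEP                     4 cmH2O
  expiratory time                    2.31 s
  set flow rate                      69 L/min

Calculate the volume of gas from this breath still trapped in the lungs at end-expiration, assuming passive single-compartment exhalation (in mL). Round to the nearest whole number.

49

Flow: 69 L/min ÷ 60 = 1.15 L/s.
R = (PIP − Pplat)/V̇ = (43.0 − 14.5) / 1.15 = 28.5/1.15 = 24.783 cmH2O·s/L.
C = Vt/(Pplat − PEEP) = 445.0 / (14.5 − 4) = 445.0/10.5 = 42.381 mL/cmH2O.
τ = R × C = 24.783 × 0.04238 L/cmH2O = 1.05 s.
Fraction remaining = e^(−Te/τ) = e^(−2.31/1.05) = 0.1108.
Trapped volume = 445.0 × 0.1108 = 49.306 mL.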